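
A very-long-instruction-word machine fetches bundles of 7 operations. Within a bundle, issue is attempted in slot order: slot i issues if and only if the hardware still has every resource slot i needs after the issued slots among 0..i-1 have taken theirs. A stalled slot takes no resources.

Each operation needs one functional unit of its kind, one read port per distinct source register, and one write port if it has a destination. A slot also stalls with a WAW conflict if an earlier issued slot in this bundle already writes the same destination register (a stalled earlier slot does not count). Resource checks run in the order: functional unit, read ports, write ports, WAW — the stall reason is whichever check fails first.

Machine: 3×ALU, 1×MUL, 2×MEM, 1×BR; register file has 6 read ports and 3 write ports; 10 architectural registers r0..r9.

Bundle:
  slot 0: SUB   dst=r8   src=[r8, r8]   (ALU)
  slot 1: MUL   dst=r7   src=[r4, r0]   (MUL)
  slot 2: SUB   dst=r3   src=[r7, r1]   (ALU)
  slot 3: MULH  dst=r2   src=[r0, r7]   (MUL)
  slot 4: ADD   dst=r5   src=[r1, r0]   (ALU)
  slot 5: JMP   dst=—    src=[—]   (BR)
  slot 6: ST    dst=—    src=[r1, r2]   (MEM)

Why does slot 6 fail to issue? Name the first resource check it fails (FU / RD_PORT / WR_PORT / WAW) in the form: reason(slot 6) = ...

reason(slot 6) = RD_PORT

slot 0 (ALU): ISSUE — free A2,Mu1,Ld2,B1 rp5 wp2
slot 1 (MUL): ISSUE — free A2,Mu0,Ld2,B1 rp3 wp1
slot 2 (ALU): ISSUE — free A1,Mu0,Ld2,B1 rp1 wp0
slot 3 (MUL): stall FU — free A1,Mu0,Ld2,B1 rp1 wp0
slot 4 (ALU): stall RD_PORT — free A1,Mu0,Ld2,B1 rp1 wp0
slot 5 (BR): ISSUE — free A1,Mu0,Ld2,B0 rp1 wp0
slot 6 (MEM): stall RD_PORT — free A1,Mu0,Ld2,B0 rp1 wp0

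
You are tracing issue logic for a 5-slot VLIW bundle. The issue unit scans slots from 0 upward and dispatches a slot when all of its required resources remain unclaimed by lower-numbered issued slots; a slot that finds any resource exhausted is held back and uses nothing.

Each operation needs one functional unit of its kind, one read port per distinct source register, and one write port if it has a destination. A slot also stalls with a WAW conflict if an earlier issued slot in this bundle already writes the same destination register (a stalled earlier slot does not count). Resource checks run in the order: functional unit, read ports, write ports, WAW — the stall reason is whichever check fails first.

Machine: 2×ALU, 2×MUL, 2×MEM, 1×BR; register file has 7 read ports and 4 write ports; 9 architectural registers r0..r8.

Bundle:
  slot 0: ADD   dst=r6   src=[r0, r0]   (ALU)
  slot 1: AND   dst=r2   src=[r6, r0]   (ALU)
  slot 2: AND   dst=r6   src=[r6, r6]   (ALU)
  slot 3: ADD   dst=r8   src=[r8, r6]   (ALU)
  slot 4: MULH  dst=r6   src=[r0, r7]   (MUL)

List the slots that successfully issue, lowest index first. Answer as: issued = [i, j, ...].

issued = [0, 1]

[0] ALU needs rd=1 wr=1: ok; after: ALU=1 MUL=2 MEM=2 BR=1, R=6, W=3
[1] ALU needs rd=2 wr=1: ok; after: ALU=0 MUL=2 MEM=2 BR=1, R=4, W=2
[2] ALU needs rd=1 wr=1: FU; after: ALU=0 MUL=2 MEM=2 BR=1, R=4, W=2
[3] ALU needs rd=2 wr=1: FU; after: ALU=0 MUL=2 MEM=2 BR=1, R=4, W=2
[4] MUL needs rd=2 wr=1: WAW; after: ALU=0 MUL=2 MEM=2 BR=1, R=4, W=2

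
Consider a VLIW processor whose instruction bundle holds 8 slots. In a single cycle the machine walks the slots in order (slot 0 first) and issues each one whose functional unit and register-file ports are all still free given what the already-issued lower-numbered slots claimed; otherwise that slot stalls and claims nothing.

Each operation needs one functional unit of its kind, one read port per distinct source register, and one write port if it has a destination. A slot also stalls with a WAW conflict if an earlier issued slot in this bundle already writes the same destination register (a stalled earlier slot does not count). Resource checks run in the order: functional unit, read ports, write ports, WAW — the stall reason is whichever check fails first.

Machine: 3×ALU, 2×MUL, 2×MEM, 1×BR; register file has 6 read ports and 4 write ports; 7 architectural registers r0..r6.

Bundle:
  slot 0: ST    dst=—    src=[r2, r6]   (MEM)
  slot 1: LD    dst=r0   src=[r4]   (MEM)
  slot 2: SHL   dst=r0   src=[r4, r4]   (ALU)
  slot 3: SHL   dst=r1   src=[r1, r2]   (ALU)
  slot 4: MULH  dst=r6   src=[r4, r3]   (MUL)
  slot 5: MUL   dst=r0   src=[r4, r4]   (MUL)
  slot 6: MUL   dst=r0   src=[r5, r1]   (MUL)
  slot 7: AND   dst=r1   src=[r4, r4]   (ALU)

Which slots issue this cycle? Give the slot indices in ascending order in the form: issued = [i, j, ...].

  0. MEM ⇒ go  {3A/2Mu/1Ld/1B | 4r 4w}
  1. MEM→r0 ⇒ go  {3A/2Mu/0Ld/1B | 3r 3w}
  2. ALU→r0 ⇒ no(WAW)  {3A/2Mu/0Ld/1B | 3r 3w}
  3. ALU→r1 ⇒ go  {2A/2Mu/0Ld/1B | 1r 2w}
  4. MUL→r6 ⇒ no(RD_PORT)  {2A/2Mu/0Ld/1B | 1r 2w}
  5. MUL→r0 ⇒ no(WAW)  {2A/2Mu/0Ld/1B | 1r 2w}
  6. MUL→r0 ⇒ no(RD_PORT)  {2A/2Mu/0Ld/1B | 1r 2w}
  7. ALU→r1 ⇒ no(WAW)  {2A/2Mu/0Ld/1B | 1r 2w}

issued = [0, 1, 3]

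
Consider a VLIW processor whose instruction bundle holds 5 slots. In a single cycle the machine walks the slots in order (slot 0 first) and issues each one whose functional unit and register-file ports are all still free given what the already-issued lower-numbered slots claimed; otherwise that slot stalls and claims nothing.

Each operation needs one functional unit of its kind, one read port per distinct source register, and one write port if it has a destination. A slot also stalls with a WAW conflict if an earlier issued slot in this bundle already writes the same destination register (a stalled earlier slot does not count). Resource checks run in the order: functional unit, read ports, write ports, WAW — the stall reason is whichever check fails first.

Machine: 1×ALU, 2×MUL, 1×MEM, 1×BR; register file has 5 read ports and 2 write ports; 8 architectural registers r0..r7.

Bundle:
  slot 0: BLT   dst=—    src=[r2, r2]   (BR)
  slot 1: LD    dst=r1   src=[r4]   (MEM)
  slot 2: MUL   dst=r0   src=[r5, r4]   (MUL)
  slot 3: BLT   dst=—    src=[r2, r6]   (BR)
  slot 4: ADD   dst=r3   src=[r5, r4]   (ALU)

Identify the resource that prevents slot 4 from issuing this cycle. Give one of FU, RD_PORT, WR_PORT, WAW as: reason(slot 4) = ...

[0] BR needs rd=1 wr=0: ok; after: ALU=1 MUL=2 MEM=1 BR=0, R=4, W=2
[1] MEM needs rd=1 wr=1: ok; after: ALU=1 MUL=2 MEM=0 BR=0, R=3, W=1
[2] MUL needs rd=2 wr=1: ok; after: ALU=1 MUL=1 MEM=0 BR=0, R=1, W=0
[3] BR needs rd=2 wr=0: FU; after: ALU=1 MUL=1 MEM=0 BR=0, R=1, W=0
[4] ALU needs rd=2 wr=1: RD_PORT; after: ALU=1 MUL=1 MEM=0 BR=0, R=1, W=0

reason(slot 4) = RD_PORT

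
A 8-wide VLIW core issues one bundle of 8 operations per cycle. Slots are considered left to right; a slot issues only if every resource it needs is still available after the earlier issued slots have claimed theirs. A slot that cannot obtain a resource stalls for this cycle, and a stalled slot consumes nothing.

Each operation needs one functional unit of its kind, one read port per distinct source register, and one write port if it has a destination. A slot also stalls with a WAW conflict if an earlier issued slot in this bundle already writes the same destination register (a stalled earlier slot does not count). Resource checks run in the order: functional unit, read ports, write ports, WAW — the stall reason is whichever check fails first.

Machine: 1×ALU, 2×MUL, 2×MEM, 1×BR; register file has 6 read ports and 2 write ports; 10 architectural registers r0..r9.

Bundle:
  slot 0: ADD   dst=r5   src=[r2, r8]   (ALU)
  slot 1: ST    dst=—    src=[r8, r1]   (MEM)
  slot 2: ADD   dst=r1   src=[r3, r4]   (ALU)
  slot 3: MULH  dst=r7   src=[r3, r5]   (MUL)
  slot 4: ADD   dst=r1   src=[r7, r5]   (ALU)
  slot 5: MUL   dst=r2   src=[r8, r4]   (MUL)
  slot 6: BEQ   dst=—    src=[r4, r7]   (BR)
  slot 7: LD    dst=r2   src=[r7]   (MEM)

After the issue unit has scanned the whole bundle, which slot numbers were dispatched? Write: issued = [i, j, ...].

issued = [0, 1, 3]

  0. ALU→r5 ⇒ go  {0A/2Mu/2Ld/1B | 4r 1w}
  1. MEM ⇒ go  {0A/2Mu/1Ld/1B | 2r 1w}
  2. ALU→r1 ⇒ no(FU)  {0A/2Mu/1Ld/1B | 2r 1w}
  3. MUL→r7 ⇒ go  {0A/1Mu/1Ld/1B | 0r 0w}
  4. ALU→r1 ⇒ no(FU)  {0A/1Mu/1Ld/1B | 0r 0w}
  5. MUL→r2 ⇒ no(RD_PORT)  {0A/1Mu/1Ld/1B | 0r 0w}
  6. BR ⇒ no(RD_PORT)  {0A/1Mu/1Ld/1B | 0r 0w}
  7. MEM→r2 ⇒ no(RD_PORT)  {0A/1Mu/1Ld/1B | 0r 0w}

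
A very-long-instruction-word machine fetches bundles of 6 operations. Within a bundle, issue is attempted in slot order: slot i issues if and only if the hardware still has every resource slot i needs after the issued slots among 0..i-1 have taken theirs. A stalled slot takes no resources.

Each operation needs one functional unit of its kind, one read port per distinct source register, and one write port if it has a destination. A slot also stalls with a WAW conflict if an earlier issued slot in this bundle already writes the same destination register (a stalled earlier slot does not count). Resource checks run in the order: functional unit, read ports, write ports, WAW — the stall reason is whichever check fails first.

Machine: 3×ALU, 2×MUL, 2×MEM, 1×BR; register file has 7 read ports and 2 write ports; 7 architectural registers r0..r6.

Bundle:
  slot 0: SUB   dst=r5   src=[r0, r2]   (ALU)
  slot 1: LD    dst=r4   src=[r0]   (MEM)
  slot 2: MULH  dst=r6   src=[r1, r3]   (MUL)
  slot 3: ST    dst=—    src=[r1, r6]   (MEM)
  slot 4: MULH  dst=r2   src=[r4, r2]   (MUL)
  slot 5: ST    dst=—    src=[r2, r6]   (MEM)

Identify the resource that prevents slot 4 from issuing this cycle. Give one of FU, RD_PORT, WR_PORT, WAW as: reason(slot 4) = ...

reason(slot 4) = WR_PORT

  0. ALU→r5 ⇒ go  {2A/2Mu/2Ld/1B | 5r 1w}
  1. MEM→r4 ⇒ go  {2A/2Mu/1Ld/1B | 4r 0w}
  2. MUL→r6 ⇒ no(WR_PORT)  {2A/2Mu/1Ld/1B | 4r 0w}
  3. MEM ⇒ go  {2A/2Mu/0Ld/1B | 2r 0w}
  4. MUL→r2 ⇒ no(WR_PORT)  {2A/2Mu/0Ld/1B | 2r 0w}
  5. MEM ⇒ no(FU)  {2A/2Mu/0Ld/1B | 2r 0w}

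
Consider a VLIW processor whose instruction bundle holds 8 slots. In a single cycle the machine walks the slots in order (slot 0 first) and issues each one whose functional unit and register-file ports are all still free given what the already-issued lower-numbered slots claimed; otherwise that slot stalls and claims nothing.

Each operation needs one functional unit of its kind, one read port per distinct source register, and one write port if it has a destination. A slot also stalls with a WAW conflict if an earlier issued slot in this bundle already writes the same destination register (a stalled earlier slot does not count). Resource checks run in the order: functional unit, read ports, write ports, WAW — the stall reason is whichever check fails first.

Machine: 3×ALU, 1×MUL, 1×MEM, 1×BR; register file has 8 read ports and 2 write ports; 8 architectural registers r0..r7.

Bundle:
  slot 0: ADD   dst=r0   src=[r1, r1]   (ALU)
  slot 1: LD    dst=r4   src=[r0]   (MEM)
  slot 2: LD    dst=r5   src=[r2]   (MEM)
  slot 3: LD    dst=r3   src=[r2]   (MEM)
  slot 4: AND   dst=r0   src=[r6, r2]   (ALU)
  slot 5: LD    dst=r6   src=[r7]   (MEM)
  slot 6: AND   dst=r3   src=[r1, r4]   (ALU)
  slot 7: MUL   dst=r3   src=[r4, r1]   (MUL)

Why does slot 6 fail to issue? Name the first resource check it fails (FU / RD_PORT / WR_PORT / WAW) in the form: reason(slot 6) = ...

[0] ALU needs rd=1 wr=1: ok; after: ALU=2 MUL=1 MEM=1 BR=1, R=7, W=1
[1] MEM needs rd=1 wr=1: ok; after: ALU=2 MUL=1 MEM=0 BR=1, R=6, W=0
[2] MEM needs rd=1 wr=1: FU; after: ALU=2 MUL=1 MEM=0 BR=1, R=6, W=0
[3] MEM needs rd=1 wr=1: FU; after: ALU=2 MUL=1 MEM=0 BR=1, R=6, W=0
[4] ALU needs rd=2 wr=1: WR_PORT; after: ALU=2 MUL=1 MEM=0 BR=1, R=6, W=0
[5] MEM needs rd=1 wr=1: FU; after: ALU=2 MUL=1 MEM=0 BR=1, R=6, W=0
[6] ALU needs rd=2 wr=1: WR_PORT; after: ALU=2 MUL=1 MEM=0 BR=1, R=6, W=0
[7] MUL needs rd=2 wr=1: WR_PORT; after: ALU=2 MUL=1 MEM=0 BR=1, R=6, W=0

reason(slot 6) = WR_PORT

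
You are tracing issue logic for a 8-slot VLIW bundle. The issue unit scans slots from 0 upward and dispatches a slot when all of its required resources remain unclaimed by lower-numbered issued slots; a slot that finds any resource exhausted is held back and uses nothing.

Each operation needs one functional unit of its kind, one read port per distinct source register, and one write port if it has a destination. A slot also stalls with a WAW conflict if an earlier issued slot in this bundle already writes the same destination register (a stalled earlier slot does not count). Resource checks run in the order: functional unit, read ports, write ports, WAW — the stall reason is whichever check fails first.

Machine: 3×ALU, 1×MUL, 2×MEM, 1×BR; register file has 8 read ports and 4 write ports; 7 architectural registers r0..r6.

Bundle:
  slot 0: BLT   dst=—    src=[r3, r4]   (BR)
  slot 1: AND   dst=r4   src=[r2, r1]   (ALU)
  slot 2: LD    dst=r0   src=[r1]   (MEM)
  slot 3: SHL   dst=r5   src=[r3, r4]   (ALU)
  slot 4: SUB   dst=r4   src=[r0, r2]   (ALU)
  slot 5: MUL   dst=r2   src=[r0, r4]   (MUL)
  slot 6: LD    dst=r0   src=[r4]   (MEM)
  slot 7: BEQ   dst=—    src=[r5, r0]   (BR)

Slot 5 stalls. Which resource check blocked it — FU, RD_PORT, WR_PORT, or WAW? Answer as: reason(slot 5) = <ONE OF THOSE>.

reason(slot 5) = RD_PORT

(0) want 1×BR +2rd +0wr — yes → AL3|MU1|ME2|BR0|rd6|wr4
(1) want 1×ALU +2rd +1wr — yes → AL2|MU1|ME2|BR0|rd4|wr3
(2) want 1×MEM +1rd +1wr — yes → AL2|MU1|ME1|BR0|rd3|wr2
(3) want 1×ALU +2rd +1wr — yes → AL1|MU1|ME1|BR0|rd1|wr1
(4) want 1×ALU +2rd +1wr — RD_PORT → AL1|MU1|ME1|BR0|rd1|wr1
(5) want 1×MUL +2rd +1wr — RD_PORT → AL1|MU1|ME1|BR0|rd1|wr1
(6) want 1×MEM +1rd +1wr — WAW → AL1|MU1|ME1|BR0|rd1|wr1
(7) want 1×BR +2rd +0wr — FU → AL1|MU1|ME1|BR0|rd1|wr1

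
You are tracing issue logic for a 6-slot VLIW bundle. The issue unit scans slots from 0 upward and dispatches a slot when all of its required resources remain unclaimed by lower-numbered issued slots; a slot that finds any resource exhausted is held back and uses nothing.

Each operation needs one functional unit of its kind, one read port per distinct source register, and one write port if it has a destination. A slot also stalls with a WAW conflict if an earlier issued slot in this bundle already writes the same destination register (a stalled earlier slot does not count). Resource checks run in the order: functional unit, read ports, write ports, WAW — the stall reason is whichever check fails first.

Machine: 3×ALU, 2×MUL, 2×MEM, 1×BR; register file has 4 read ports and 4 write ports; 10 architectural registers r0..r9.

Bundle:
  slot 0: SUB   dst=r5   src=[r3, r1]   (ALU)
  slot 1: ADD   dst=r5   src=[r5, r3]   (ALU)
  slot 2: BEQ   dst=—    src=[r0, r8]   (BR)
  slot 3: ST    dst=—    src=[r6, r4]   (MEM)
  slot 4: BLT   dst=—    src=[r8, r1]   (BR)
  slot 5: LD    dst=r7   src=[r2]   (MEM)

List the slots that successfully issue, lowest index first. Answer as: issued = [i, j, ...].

  0. ALU→r5 ⇒ go  {2A/2Mu/2Ld/1B | 2r 3w}
  1. ALU→r5 ⇒ no(WAW)  {2A/2Mu/2Ld/1B | 2r 3w}
  2. BR ⇒ go  {2A/2Mu/2Ld/0B | 0r 3w}
  3. MEM ⇒ no(RD_PORT)  {2A/2Mu/2Ld/0B | 0r 3w}
  4. BR ⇒ no(FU)  {2A/2Mu/2Ld/0B | 0r 3w}
  5. MEM→r7 ⇒ no(RD_PORT)  {2A/2Mu/2Ld/0B | 0r 3w}

issued = [0, 2]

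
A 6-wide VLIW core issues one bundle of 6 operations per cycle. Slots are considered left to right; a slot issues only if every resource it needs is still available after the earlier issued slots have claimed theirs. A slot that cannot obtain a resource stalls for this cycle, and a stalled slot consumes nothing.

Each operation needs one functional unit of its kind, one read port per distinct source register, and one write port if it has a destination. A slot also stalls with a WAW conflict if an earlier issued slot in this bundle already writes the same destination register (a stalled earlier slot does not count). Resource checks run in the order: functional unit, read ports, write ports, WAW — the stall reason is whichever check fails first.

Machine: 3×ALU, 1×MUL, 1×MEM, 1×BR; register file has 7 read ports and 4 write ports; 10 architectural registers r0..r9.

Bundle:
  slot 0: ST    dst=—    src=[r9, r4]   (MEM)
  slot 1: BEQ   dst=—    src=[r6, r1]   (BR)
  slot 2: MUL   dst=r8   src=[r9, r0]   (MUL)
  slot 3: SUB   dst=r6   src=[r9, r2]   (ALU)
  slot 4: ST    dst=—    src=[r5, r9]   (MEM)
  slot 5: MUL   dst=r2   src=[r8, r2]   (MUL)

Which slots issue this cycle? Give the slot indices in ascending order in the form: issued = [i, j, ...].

issued = [0, 1, 2]

[0] MEM needs rd=2 wr=0: ok; after: ALU=3 MUL=1 MEM=0 BR=1, R=5, W=4
[1] BR needs rd=2 wr=0: ok; after: ALU=3 MUL=1 MEM=0 BR=0, R=3, W=4
[2] MUL needs rd=2 wr=1: ok; after: ALU=3 MUL=0 MEM=0 BR=0, R=1, W=3
[3] ALU needs rd=2 wr=1: RD_PORT; after: ALU=3 MUL=0 MEM=0 BR=0, R=1, W=3
[4] MEM needs rd=2 wr=0: FU; after: ALU=3 MUL=0 MEM=0 BR=0, R=1, W=3
[5] MUL needs rd=2 wr=1: FU; after: ALU=3 MUL=0 MEM=0 BR=0, R=1, W=3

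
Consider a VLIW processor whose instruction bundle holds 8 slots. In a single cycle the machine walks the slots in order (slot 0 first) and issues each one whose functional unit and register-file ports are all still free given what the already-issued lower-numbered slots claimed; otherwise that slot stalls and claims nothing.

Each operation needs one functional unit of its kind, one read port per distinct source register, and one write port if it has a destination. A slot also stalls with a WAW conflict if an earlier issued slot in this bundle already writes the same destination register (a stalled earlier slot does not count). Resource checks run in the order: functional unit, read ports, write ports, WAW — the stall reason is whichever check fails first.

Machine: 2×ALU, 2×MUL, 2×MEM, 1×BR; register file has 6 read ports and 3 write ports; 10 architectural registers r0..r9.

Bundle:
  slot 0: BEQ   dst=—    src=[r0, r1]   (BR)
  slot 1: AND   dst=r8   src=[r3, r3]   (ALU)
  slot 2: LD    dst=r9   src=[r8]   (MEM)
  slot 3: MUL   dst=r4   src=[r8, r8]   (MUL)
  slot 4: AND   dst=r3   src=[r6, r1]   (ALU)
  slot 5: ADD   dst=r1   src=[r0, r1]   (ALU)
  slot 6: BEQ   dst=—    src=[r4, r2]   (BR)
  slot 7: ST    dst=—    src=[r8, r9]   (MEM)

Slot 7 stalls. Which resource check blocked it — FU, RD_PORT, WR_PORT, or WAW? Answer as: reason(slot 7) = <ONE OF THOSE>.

  0. BR ⇒ go  {2A/2Mu/2Ld/0B | 4r 3w}
  1. ALU→r8 ⇒ go  {1A/2Mu/2Ld/0B | 3r 2w}
  2. MEM→r9 ⇒ go  {1A/2Mu/1Ld/0B | 2r 1w}
  3. MUL→r4 ⇒ go  {1A/1Mu/1Ld/0B | 1r 0w}
  4. ALU→r3 ⇒ no(RD_PORT)  {1A/1Mu/1Ld/0B | 1r 0w}
  5. ALU→r1 ⇒ no(RD_PORT)  {1A/1Mu/1Ld/0B | 1r 0w}
  6. BR ⇒ no(FU)  {1A/1Mu/1Ld/0B | 1r 0w}
  7. MEM ⇒ no(RD_PORT)  {1A/1Mu/1Ld/0B | 1r 0w}

reason(slot 7) = RD_PORT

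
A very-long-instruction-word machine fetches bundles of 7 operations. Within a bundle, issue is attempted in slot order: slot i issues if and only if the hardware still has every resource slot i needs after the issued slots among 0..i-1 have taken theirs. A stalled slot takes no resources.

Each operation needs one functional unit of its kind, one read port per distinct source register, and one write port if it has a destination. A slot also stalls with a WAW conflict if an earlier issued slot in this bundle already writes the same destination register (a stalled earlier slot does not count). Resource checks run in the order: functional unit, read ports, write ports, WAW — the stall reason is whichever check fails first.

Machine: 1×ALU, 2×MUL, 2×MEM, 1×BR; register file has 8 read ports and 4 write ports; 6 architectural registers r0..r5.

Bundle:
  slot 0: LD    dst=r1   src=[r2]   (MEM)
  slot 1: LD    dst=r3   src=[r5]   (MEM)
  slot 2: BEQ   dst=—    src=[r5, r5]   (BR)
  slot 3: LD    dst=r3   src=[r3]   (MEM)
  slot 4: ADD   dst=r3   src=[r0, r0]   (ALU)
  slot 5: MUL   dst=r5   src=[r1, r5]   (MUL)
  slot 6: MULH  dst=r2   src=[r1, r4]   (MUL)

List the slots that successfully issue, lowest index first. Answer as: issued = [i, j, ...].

issued = [0, 1, 2, 5, 6]

#0 MEM src=r2 dispatched  <A:1 Mu:2 Ld:1 B:1 rd:7 wr:3>
#1 MEM src=r5 dispatched  <A:1 Mu:2 Ld:0 B:1 rd:6 wr:2>
#2 BR src=r5,r5 dispatched  <A:1 Mu:2 Ld:0 B:0 rd:5 wr:2>
#3 MEM src=r3 held:FU  <A:1 Mu:2 Ld:0 B:0 rd:5 wr:2>
#4 ALU src=r0,r0 held:WAW  <A:1 Mu:2 Ld:0 B:0 rd:5 wr:2>
#5 MUL src=r1,r5 dispatched  <A:1 Mu:1 Ld:0 B:0 rd:3 wr:1>
#6 MUL src=r1,r4 dispatched  <A:1 Mu:0 Ld:0 B:0 rd:1 wr:0>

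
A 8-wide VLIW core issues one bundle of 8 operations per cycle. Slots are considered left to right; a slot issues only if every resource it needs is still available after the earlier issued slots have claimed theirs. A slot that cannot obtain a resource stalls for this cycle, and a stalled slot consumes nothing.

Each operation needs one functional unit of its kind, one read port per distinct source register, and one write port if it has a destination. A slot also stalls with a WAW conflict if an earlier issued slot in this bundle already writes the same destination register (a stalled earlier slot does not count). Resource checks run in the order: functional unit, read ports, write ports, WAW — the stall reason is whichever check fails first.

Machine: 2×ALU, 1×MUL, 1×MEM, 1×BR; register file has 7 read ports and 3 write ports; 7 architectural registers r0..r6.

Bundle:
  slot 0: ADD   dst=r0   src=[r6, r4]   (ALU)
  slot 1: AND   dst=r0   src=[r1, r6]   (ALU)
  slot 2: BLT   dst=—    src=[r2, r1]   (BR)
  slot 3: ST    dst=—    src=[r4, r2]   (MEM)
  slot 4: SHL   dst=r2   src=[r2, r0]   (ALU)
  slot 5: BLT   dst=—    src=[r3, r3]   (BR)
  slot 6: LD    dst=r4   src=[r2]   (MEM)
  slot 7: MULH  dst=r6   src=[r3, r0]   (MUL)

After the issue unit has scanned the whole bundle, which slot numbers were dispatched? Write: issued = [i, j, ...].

issued = [0, 2, 3]

  0. ALU→r0 ⇒ go  {1A/1Mu/1Ld/1B | 5r 2w}
  1. ALU→r0 ⇒ no(WAW)  {1A/1Mu/1Ld/1B | 5r 2w}
  2. BR ⇒ go  {1A/1Mu/1Ld/0B | 3r 2w}
  3. MEM ⇒ go  {1A/1Mu/0Ld/0B | 1r 2w}
  4. ALU→r2 ⇒ no(RD_PORT)  {1A/1Mu/0Ld/0B | 1r 2w}
  5. BR ⇒ no(FU)  {1A/1Mu/0Ld/0B | 1r 2w}
  6. MEM→r4 ⇒ no(FU)  {1A/1Mu/0Ld/0B | 1r 2w}
  7. MUL→r6 ⇒ no(RD_PORT)  {1A/1Mu/0Ld/0B | 1r 2w}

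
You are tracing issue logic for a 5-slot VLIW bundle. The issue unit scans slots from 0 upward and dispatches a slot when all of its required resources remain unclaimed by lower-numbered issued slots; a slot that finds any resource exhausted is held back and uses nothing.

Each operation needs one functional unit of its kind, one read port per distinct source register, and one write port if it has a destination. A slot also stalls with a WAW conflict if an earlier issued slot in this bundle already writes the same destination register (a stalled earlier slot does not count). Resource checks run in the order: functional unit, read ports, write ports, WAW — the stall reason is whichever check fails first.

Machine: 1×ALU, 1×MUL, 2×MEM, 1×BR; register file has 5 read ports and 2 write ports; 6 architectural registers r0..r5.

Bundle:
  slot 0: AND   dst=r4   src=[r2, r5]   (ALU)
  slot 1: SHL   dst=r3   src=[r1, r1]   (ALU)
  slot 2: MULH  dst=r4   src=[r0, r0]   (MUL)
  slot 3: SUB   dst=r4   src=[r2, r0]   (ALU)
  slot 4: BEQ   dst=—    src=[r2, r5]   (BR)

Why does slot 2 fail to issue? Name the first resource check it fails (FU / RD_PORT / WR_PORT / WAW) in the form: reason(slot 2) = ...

(0) want 1×ALU +2rd +1wr — yes → AL0|MU1|ME2|BR1|rd3|wr1
(1) want 1×ALU +1rd +1wr — FU → AL0|MU1|ME2|BR1|rd3|wr1
(2) want 1×MUL +1rd +1wr — WAW → AL0|MU1|ME2|BR1|rd3|wr1
(3) want 1×ALU +2rd +1wr — FU → AL0|MU1|ME2|BR1|rd3|wr1
(4) want 1×BR +2rd +0wr — yes → AL0|MU1|ME2|BR0|rd1|wr1

reason(slot 2) = WAW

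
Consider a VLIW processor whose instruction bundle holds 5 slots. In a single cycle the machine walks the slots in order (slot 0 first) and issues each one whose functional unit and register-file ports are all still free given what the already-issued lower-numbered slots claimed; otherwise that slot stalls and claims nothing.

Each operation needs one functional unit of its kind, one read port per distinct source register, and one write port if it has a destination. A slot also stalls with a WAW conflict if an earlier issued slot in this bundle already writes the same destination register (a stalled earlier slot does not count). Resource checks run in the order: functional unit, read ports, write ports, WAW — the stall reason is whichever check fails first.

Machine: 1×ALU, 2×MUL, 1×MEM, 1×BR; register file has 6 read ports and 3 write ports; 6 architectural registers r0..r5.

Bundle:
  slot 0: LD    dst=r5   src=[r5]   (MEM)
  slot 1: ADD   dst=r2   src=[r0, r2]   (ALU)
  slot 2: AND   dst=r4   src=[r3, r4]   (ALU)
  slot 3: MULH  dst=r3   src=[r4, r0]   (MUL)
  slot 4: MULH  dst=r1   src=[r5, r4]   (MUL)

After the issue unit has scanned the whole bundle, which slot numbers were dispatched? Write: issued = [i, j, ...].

slot 0 (MEM): ISSUE — free A1,Mu2,Ld0,B1 rp5 wp2
slot 1 (ALU): ISSUE — free A0,Mu2,Ld0,B1 rp3 wp1
slot 2 (ALU): stall FU — free A0,Mu2,Ld0,B1 rp3 wp1
slot 3 (MUL): ISSUE — free A0,Mu1,Ld0,B1 rp1 wp0
slot 4 (MUL): stall RD_PORT — free A0,Mu1,Ld0,B1 rp1 wp0

issued = [0, 1, 3]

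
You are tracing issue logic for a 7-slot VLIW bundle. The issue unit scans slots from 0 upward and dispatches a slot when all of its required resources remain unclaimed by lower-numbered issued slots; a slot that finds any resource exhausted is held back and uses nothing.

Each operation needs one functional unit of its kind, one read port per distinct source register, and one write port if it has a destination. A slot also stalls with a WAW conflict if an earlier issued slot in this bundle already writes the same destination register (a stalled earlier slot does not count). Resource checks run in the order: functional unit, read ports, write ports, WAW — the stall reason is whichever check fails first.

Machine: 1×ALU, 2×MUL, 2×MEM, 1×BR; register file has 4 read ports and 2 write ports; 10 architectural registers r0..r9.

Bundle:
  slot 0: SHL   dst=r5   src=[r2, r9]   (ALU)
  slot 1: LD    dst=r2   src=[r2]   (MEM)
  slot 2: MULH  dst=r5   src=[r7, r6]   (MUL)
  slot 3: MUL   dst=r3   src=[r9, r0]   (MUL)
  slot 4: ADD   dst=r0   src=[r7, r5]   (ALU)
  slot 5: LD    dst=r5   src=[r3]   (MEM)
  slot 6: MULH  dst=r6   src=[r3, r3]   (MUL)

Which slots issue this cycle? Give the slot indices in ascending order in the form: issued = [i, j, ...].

#0 ALU src=r2,r9 dispatched  <A:0 Mu:2 Ld:2 B:1 rd:2 wr:1>
#1 MEM src=r2 dispatched  <A:0 Mu:2 Ld:1 B:1 rd:1 wr:0>
#2 MUL src=r7,r6 held:RD_PORT  <A:0 Mu:2 Ld:1 B:1 rd:1 wr:0>
#3 MUL src=r9,r0 held:RD_PORT  <A:0 Mu:2 Ld:1 B:1 rd:1 wr:0>
#4 ALU src=r7,r5 held:FU  <A:0 Mu:2 Ld:1 B:1 rd:1 wr:0>
#5 MEM src=r3 held:WR_PORT  <A:0 Mu:2 Ld:1 B:1 rd:1 wr:0>
#6 MUL src=r3,r3 held:WR_PORT  <A:0 Mu:2 Ld:1 B:1 rd:1 wr:0>

issued = [0, 1]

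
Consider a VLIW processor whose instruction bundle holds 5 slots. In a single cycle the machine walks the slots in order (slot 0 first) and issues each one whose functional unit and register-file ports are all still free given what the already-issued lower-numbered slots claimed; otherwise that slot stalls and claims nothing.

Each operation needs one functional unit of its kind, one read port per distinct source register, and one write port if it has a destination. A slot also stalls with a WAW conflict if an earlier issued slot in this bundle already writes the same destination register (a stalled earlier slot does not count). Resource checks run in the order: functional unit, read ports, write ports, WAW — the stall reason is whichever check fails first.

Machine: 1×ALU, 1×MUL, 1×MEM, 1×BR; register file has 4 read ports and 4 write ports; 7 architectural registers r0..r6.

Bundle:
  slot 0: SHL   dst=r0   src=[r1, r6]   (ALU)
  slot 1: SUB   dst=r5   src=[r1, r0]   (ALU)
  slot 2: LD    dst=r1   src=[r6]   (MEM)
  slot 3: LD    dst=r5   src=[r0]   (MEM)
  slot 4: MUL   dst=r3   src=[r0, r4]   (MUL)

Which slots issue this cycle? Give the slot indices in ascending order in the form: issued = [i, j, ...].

issued = [0, 2]

(0) want 1×ALU +2rd +1wr — yes → AL0|MU1|ME1|BR1|rd2|wr3
(1) want 1×ALU +2rd +1wr — FU → AL0|MU1|ME1|BR1|rd2|wr3
(2) want 1×MEM +1rd +1wr — yes → AL0|MU1|ME0|BR1|rd1|wr2
(3) want 1×MEM +1rd +1wr — FU → AL0|MU1|ME0|BR1|rd1|wr2
(4) want 1×MUL +2rd +1wr — RD_PORT → AL0|MU1|ME0|BR1|rd1|wr2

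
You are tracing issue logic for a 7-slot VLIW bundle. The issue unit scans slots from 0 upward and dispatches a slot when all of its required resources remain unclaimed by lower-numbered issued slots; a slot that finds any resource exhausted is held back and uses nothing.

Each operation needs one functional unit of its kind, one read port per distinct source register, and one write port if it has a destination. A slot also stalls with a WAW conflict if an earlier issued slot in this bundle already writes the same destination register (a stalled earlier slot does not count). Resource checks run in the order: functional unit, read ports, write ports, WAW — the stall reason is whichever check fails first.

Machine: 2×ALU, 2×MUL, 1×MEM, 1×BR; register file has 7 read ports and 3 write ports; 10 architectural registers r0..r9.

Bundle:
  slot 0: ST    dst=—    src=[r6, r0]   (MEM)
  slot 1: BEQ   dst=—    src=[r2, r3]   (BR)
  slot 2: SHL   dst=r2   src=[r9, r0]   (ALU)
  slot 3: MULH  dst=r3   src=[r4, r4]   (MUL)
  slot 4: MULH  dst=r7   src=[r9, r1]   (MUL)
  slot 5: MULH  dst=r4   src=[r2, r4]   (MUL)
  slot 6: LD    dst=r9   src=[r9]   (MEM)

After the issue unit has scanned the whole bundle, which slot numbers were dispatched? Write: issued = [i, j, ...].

  0. MEM ⇒ go  {2A/2Mu/0Ld/1B | 5r 3w}
  1. BR ⇒ go  {2A/2Mu/0Ld/0B | 3r 3w}
  2. ALU→r2 ⇒ go  {1A/2Mu/0Ld/0B | 1r 2w}
  3. MUL→r3 ⇒ go  {1A/1Mu/0Ld/0B | 0r 1w}
  4. MUL→r7 ⇒ no(RD_PORT)  {1A/1Mu/0Ld/0B | 0r 1w}
  5. MUL→r4 ⇒ no(RD_PORT)  {1A/1Mu/0Ld/0B | 0r 1w}
  6. MEM→r9 ⇒ no(FU)  {1A/1Mu/0Ld/0B | 0r 1w}

issued = [0, 1, 2, 3]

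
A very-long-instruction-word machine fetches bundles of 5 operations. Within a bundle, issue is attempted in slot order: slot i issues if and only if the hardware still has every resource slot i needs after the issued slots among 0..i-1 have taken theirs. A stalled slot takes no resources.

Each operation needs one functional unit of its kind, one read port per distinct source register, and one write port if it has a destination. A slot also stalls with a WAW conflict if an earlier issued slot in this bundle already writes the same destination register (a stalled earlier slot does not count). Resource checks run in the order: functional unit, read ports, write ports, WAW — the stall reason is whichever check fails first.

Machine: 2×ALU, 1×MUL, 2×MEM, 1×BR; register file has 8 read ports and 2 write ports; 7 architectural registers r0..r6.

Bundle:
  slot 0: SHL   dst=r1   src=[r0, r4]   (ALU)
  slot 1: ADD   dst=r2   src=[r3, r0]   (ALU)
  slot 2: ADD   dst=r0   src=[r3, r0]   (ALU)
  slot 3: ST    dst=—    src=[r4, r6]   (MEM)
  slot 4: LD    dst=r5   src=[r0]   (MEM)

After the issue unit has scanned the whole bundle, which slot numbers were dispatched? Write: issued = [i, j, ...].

issued = [0, 1, 3]

[0] ALU needs rd=2 wr=1: ok; after: ALU=1 MUL=1 MEM=2 BR=1, R=6, W=1
[1] ALU needs rd=2 wr=1: ok; after: ALU=0 MUL=1 MEM=2 BR=1, R=4, W=0
[2] ALU needs rd=2 wr=1: FU; after: ALU=0 MUL=1 MEM=2 BR=1, R=4, W=0
[3] MEM needs rd=2 wr=0: ok; after: ALU=0 MUL=1 MEM=1 BR=1, R=2, W=0
[4] MEM needs rd=1 wr=1: WR_PORT; after: ALU=0 MUL=1 MEM=1 BR=1, R=2, W=0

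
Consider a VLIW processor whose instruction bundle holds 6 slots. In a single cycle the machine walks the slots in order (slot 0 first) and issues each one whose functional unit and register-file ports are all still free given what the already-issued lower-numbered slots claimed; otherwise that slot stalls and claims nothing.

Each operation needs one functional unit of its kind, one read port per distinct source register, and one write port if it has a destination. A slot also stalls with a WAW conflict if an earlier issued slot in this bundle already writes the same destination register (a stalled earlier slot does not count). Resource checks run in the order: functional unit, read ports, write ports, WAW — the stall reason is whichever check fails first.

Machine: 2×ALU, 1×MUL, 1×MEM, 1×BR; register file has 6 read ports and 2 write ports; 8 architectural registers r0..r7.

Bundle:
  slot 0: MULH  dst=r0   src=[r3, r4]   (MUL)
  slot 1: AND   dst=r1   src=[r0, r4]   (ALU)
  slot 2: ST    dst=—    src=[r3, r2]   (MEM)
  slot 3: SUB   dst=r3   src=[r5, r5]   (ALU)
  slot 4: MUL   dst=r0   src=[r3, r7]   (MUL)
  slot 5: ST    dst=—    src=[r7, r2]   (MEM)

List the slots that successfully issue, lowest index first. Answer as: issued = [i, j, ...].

issued = [0, 1, 2]

[0] MUL needs rd=2 wr=1: ok; after: ALU=2 MUL=0 MEM=1 BR=1, R=4, W=1
[1] ALU needs rd=2 wr=1: ok; after: ALU=1 MUL=0 MEM=1 BR=1, R=2, W=0
[2] MEM needs rd=2 wr=0: ok; after: ALU=1 MUL=0 MEM=0 BR=1, R=0, W=0
[3] ALU needs rd=1 wr=1: RD_PORT; after: ALU=1 MUL=0 MEM=0 BR=1, R=0, W=0
[4] MUL needs rd=2 wr=1: FU; after: ALU=1 MUL=0 MEM=0 BR=1, R=0, W=0
[5] MEM needs rd=2 wr=0: FU; after: ALU=1 MUL=0 MEM=0 BR=1, R=0, W=0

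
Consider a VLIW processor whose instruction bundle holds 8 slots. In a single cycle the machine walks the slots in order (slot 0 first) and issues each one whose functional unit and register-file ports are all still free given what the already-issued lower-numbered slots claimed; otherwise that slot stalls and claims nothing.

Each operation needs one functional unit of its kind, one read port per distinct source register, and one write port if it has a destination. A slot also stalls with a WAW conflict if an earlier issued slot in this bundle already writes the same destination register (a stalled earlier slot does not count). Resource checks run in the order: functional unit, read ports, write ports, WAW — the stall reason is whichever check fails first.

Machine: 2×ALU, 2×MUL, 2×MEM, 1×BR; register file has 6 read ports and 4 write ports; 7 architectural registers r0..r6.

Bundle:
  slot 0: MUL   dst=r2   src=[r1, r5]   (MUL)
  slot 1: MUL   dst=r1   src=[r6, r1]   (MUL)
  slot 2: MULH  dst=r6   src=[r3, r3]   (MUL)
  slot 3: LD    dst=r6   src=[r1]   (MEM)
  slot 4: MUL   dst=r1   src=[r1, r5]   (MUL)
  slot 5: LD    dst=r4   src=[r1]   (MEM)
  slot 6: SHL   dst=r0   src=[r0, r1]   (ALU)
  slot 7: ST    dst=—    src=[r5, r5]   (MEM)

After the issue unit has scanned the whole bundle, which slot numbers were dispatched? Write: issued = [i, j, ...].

[0] MUL needs rd=2 wr=1: ok; after: ALU=2 MUL=1 MEM=2 BR=1, R=4, W=3
[1] MUL needs rd=2 wr=1: ok; after: ALU=2 MUL=0 MEM=2 BR=1, R=2, W=2
[2] MUL needs rd=1 wr=1: FU; after: ALU=2 MUL=0 MEM=2 BR=1, R=2, W=2
[3] MEM needs rd=1 wr=1: ok; after: ALU=2 MUL=0 MEM=1 BR=1, R=1, W=1
[4] MUL needs rd=2 wr=1: FU; after: ALU=2 MUL=0 MEM=1 BR=1, R=1, W=1
[5] MEM needs rd=1 wr=1: ok; after: ALU=2 MUL=0 MEM=0 BR=1, R=0, W=0
[6] ALU needs rd=2 wr=1: RD_PORT; after: ALU=2 MUL=0 MEM=0 BR=1, R=0, W=0
[7] MEM needs rd=1 wr=0: FU; after: ALU=2 MUL=0 MEM=0 BR=1, R=0, W=0

issued = [0, 1, 3, 5]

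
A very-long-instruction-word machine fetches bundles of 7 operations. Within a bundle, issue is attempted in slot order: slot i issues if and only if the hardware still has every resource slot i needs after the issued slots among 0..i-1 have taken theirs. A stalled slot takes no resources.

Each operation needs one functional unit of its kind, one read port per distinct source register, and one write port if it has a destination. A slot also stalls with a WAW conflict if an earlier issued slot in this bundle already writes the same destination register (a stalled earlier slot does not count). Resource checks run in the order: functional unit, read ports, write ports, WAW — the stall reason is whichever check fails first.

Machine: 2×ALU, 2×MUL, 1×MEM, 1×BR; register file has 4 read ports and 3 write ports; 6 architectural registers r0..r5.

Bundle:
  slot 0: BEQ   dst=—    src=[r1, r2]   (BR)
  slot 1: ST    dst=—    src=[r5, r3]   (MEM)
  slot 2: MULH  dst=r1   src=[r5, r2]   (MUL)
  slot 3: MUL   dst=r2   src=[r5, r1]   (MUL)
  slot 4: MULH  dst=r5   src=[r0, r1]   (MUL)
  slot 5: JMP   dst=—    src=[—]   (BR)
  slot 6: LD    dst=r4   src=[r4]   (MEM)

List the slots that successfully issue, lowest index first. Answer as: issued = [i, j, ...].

[0] BR needs rd=2 wr=0: ok; after: ALU=2 MUL=2 MEM=1 BR=0, R=2, W=3
[1] MEM needs rd=2 wr=0: ok; after: ALU=2 MUL=2 MEM=0 BR=0, R=0, W=3
[2] MUL needs rd=2 wr=1: RD_PORT; after: ALU=2 MUL=2 MEM=0 BR=0, R=0, W=3
[3] MUL needs rd=2 wr=1: RD_PORT; after: ALU=2 MUL=2 MEM=0 BR=0, R=0, W=3
[4] MUL needs rd=2 wr=1: RD_PORT; after: ALU=2 MUL=2 MEM=0 BR=0, R=0, W=3
[5] BR needs rd=0 wr=0: FU; after: ALU=2 MUL=2 MEM=0 BR=0, R=0, W=3
[6] MEM needs rd=1 wr=1: FU; after: ALU=2 MUL=2 MEM=0 BR=0, R=0, W=3

issued = [0, 1]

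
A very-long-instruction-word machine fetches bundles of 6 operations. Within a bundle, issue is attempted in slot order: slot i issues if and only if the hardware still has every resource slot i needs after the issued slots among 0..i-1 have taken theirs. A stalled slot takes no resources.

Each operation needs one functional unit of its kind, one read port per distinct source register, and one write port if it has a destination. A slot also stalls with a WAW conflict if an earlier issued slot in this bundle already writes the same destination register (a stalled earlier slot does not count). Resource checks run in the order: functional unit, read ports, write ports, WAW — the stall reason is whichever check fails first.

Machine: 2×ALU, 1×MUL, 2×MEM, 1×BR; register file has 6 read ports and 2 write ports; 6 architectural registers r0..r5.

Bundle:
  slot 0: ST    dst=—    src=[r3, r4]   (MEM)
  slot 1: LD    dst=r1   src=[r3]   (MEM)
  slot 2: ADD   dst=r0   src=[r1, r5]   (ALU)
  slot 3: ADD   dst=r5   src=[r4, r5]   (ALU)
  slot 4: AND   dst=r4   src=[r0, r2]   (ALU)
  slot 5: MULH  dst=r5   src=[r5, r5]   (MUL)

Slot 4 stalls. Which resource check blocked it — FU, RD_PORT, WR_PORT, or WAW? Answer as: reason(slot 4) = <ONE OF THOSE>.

reason(slot 4) = RD_PORT

slot 0 (MEM): ISSUE — free A2,Mu1,Ld1,B1 rp4 wp2
slot 1 (MEM): ISSUE — free A2,Mu1,Ld0,B1 rp3 wp1
slot 2 (ALU): ISSUE — free A1,Mu1,Ld0,B1 rp1 wp0
slot 3 (ALU): stall RD_PORT — free A1,Mu1,Ld0,B1 rp1 wp0
slot 4 (ALU): stall RD_PORT — free A1,Mu1,Ld0,B1 rp1 wp0
slot 5 (MUL): stall WR_PORT — free A1,Mu1,Ld0,B1 rp1 wp0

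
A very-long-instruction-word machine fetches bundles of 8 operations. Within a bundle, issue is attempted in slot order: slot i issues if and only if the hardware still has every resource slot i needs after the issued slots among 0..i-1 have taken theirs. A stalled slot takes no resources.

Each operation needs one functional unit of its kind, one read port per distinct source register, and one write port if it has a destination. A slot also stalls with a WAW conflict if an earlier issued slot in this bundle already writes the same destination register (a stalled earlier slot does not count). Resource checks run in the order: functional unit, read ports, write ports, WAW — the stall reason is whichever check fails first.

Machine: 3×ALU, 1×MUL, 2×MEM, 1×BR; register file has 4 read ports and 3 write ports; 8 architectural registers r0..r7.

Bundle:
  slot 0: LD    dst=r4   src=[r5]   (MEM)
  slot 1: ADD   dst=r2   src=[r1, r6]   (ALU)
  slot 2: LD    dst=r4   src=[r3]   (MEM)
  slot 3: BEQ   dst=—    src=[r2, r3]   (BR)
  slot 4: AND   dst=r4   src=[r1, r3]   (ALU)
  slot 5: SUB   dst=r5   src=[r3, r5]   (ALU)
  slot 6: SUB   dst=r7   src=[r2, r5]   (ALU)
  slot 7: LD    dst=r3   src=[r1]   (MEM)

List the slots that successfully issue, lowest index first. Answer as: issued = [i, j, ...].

#0 MEM src=r5 dispatched  <A:3 Mu:1 Ld:1 B:1 rd:3 wr:2>
#1 ALU src=r1,r6 dispatched  <A:2 Mu:1 Ld:1 B:1 rd:1 wr:1>
#2 MEM src=r3 held:WAW  <A:2 Mu:1 Ld:1 B:1 rd:1 wr:1>
#3 BR src=r2,r3 held:RD_PORT  <A:2 Mu:1 Ld:1 B:1 rd:1 wr:1>
#4 ALU src=r1,r3 held:RD_PORT  <A:2 Mu:1 Ld:1 B:1 rd:1 wr:1>
#5 ALU src=r3,r5 held:RD_PORT  <A:2 Mu:1 Ld:1 B:1 rd:1 wr:1>
#6 ALU src=r2,r5 held:RD_PORT  <A:2 Mu:1 Ld:1 B:1 rd:1 wr:1>
#7 MEM src=r1 dispatched  <A:2 Mu:1 Ld:0 B:1 rd:0 wr:0>

issued = [0, 1, 7]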